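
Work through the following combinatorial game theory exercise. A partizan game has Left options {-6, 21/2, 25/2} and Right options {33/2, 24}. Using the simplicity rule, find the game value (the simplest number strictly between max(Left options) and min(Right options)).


Left options: {-6, 21/2, 25/2}, max = 25/2
Right options: {33/2, 24}, min = 33/2
All options are numbers and max(Left) < min(Right), so by the simplicity theorem the value is the simplest (earliest-born) number strictly between 25/2 and 33/2.
Integers 13 through 16 all lie strictly between 25/2 and 33/2.
Among integers, the simplest (lowest birthday = smallest |n|; 0 is born on day 0, +-n on day n) is 13.
No non-integer in the interval can be simpler: if x is a non-integer in the interval, then floor(x) or ceil(x) also lies in the interval (the interval contains an integer), and both are proper prefixes of x's sign expansion, i.e. born earlier. So the game value is 13.
Game value = 13

13


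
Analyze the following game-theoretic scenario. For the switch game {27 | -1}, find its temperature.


The game is {27 | -1}, a switch {a | b} with numbers a > b.
Cooling {a | b} by t gives {a - t | b + t}, which stops being hot when a - t = b + t, i.e. at t = (a - b)/2. So the temperature of a switch is (a - b)/2.
Temperature = (Left option - Right option) / 2
= (27 - (-1)) / 2
= 28 / 2
= 14

14


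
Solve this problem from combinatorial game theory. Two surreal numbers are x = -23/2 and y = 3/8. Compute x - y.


x = -23/2, y = 3/8
Converting to common denominator: 8
x = -92/8, y = 3/8
x - y = -23/2 - 3/8 = -95/8

-95/8


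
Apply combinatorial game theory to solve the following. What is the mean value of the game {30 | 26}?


Game = {30 | 26}, a switch {a | b} with numbers a > b.
Its thermograph has left wall a - t and right wall b + t, which meet at t = (a - b)/2, where both equal (a + b)/2. So the mast (mean value) is at (a + b)/2.
Mean = (30 + (26))/2 = 56/2 = 28

28


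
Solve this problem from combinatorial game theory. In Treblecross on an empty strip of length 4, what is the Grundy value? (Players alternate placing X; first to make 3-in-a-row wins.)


Treblecross: place X on empty cells; 3-in-a-row wins.
Playing within two cells of an existing X lets the opponent win at once, so sensible play treats the cells i-2..i+2 around each X as dead. The player left with no safe cell loses, so this is a normal-play take-away game on strips of safe cells.
Placing X at cell i (0-indexed) of a strip of k safe cells leaves independent strips of sizes max(0, i-2) and max(0, k-i-3). Hence G(k) = mex{ G(max(0,i-2)) XOR G(max(0,k-i-3)) : 0 <= i < k }, with G(0) = 0.
G(1): splits (0,0):0^0=0 -> mex({0}) = 1
G(2): splits (0,0):0^0=0 -> mex({0}) = 1
G(3): splits (0,0):0^0=0 -> mex({0}) = 1
G(4): splits (0,1):0^1=1 (0,0):0^0=0 -> mex({0, 1}) = 2
Therefore G(4) = 2.

2


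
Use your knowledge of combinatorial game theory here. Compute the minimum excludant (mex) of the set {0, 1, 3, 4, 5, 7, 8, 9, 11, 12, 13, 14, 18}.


Set = {0, 1, 3, 4, 5, 7, 8, 9, 11, 12, 13, 14, 18}
0 is in the set.
1 is in the set.
2 is NOT in the set. This is the mex.
mex = 2

2


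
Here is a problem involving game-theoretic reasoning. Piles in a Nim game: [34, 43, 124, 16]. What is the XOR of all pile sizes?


We need the XOR (exclusive or) of all pile sizes.
After XOR-ing pile 1 (size 34): 0 XOR 34 = 34
After XOR-ing pile 2 (size 43): 34 XOR 43 = 9
After XOR-ing pile 3 (size 124): 9 XOR 124 = 117
After XOR-ing pile 4 (size 16): 117 XOR 16 = 101
The Nim-value of this position is 101.

101


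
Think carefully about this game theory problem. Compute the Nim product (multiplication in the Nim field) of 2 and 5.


Nim multiplication is bilinear over XOR: (u XOR v) * w = (u*w) XOR (v*w).
So we split each operand into its bit components and XOR the pairwise Nim products.
2 = 2 (as XOR of powers of 2).
5 = 1 + 4 (as XOR of powers of 2).
Using the standard Nim-product table on single bits:
  2*2 = 3,   2*4 = 8,   2*8 = 12,
  4*4 = 6,   4*8 = 11,  8*8 = 13,
and  1*x = x (identity), k*l = l*k (commutative).
Pairwise Nim products:
  2 * 1 = 2
  2 * 4 = 8
XOR them: 2 XOR 8 = 10.
Result: 2 * 5 = 10 (in Nim).

10


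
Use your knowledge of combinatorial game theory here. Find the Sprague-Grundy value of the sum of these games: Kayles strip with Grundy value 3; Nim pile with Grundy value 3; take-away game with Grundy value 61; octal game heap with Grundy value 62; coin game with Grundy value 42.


By the Sprague-Grundy theorem, the Grundy value of a sum of games is the XOR of individual Grundy values.
Kayles strip: Grundy value = 3. Running XOR: 0 XOR 3 = 3
Nim pile: Grundy value = 3. Running XOR: 3 XOR 3 = 0
take-away game: Grundy value = 61. Running XOR: 0 XOR 61 = 61
octal game heap: Grundy value = 62. Running XOR: 61 XOR 62 = 3
coin game: Grundy value = 42. Running XOR: 3 XOR 42 = 41
The combined Grundy value is 41.

41


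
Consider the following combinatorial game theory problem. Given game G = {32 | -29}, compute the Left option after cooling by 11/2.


Original game: {32 | -29} (a switch {a | b} with a > b).
Cooling by t (for t below the temperature (a - b)/2 = 61/2) taxes each move by t: {a | b} cooled by t is {a - t | b + t}.
Cooling amount: t = 11/2
Cooled Left option: 32 - 11/2 = 53/2
Cooled Right option: -29 + 11/2 = -47/2
Cooled game: {53/2 | -47/2}
Left option = 53/2

53/2


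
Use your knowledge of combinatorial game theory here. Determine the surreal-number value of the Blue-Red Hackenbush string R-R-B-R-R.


Edges (from ground): R-R-B-R-R
By Berlekamp's sign-expansion rule, a Blue-Red Hackenbush stalk has the value of the surreal number whose sign sequence is the edge sequence with B -> + and R -> -.
Sign sequence: --+--
Trace the sign expansion in the surreal number tree, starting from 0:
Edge 1: R (sign -) -> bounds (-inf, 0), value = -1
Edge 2: R (sign -) -> bounds (-inf, -1), value = -2
Edge 3: B (sign +) -> bounds (-2, -1), value = -3/2
Edge 4: R (sign -) -> bounds (-2, -3/2), value = -7/4
Edge 5: R (sign -) -> bounds (-2, -7/4), value = -15/8
Game value = -15/8

-15/8


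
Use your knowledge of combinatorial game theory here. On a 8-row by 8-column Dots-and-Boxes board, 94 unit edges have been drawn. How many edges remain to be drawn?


Grid: 8 x 8 boxes, i.e. 9 rows and 9 columns of dots.
Horizontal edges: (rows + 1) * cols = 9 * 8 = 72
Vertical edges: rows * (cols + 1) = 8 * 9 = 72
Total edges: 72 + 72 = 144
Edges drawn: 94
Remaining: 144 - 94 = 50

50


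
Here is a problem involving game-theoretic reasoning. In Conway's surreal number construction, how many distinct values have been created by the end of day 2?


Day 0: {|} = 0 is born. Count = 1.
Day n: the number of surreal numbers born by day n is 2^(n+1) - 1.
By day 0: 2^1 - 1 = 1
By day 1: 2^2 - 1 = 3
By day 2: 2^3 - 1 = 7
By day 2: 7 surreal numbers.

7


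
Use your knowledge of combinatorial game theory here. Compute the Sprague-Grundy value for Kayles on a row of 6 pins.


Kayles: a move removes 1 or 2 adjacent pins from a contiguous row.
Removing pins from a row of k leaves two independent rows (a, b) with a + b = k - 1 (one pin) or a + b = k - 2 (two pins); an end removal gives a = 0.
By Sprague-Grundy, G(k) = mex{ G(a) XOR G(b) } over all these splits. G(0) = 0.
G(1): splits (0,0):0^0=0 -> mex({0}) = 1
G(2): splits (0,1):0^1=1 (0,0):0^0=0 -> mex({0, 1}) = 2
G(3): splits (0,2):0^2=2 (1,1):1^1=0 (0,1):0^1=1 -> mex({0, 1, 2}) = 3
G(4): splits (0,3):0^3=3 (1,2):1^2=3 (0,2):0^2=2 (1,1):1^1=0 -> mex({0, 2, 3}) = 1
G(5): splits (0,4):0^1=1 (1,3):1^3=2 (2,2):2^2=0 (0,3):0^3=3 (1,2):1^2=3 -> mex({0, 1, 2, 3}) = 4
G(6) = mex({0, 1, 2, 4}) = 3
Therefore G(6) = 3.

3


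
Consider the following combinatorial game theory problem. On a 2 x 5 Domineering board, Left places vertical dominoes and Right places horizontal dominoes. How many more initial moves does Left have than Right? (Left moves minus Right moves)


Board is 2 x 5 (rows x cols).
Left (vertical) placements: (rows-1) * cols = 1 * 5 = 5
Right (horizontal) placements: rows * (cols-1) = 2 * 4 = 8
Advantage = Left - Right = 5 - 8 = -3

-3


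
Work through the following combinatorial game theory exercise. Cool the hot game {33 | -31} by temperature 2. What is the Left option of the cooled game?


Original game: {33 | -31} (a switch {a | b} with a > b).
Cooling by t (for t below the temperature (a - b)/2 = 32) taxes each move by t: {a | b} cooled by t is {a - t | b + t}.
Cooling amount: t = 2
Cooled Left option: 33 - 2 = 31
Cooled Right option: -31 + 2 = -29
Cooled game: {31 | -29}
Left option = 31

31


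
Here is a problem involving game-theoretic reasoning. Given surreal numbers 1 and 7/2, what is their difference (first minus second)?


x = 1, y = 7/2
Converting to common denominator: 2
x = 2/2, y = 7/2
x - y = 1 - 7/2 = -5/2

-5/2


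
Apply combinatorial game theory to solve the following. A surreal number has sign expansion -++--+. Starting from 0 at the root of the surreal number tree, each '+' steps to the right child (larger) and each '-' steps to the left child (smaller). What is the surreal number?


Sign expansion: -++--+
Rule: track bounds (lo, hi), initially (-inf, +inf). On '+', the current value becomes lo and we move to the simplest number in (value, hi): value + 1 if hi = +inf, otherwise the midpoint (value + hi)/2. On '-', the current value becomes hi and we move to value - 1 if lo = -inf, otherwise the midpoint (lo + value)/2.
Start at 0.
Step 1: sign = -, move left. Bounds: (-inf, 0). Value = -1
Step 2: sign = +, move right. Bounds: (-1, 0). Value = -1/2
Step 3: sign = +, move right. Bounds: (-1/2, 0). Value = -1/4
Step 4: sign = -, move left. Bounds: (-1/2, -1/4). Value = -3/8
Step 5: sign = -, move left. Bounds: (-1/2, -3/8). Value = -7/16
Step 6: sign = +, move right. Bounds: (-7/16, -3/8). Value = -13/32
The surreal number with sign expansion -++--+ is -13/32.

-13/32


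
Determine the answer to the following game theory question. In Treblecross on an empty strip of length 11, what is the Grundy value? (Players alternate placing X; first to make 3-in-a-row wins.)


Treblecross: place X on empty cells; 3-in-a-row wins.
Playing within two cells of an existing X lets the opponent win at once, so sensible play treats the cells i-2..i+2 around each X as dead. The player left with no safe cell loses, so this is a normal-play take-away game on strips of safe cells.
Placing X at cell i (0-indexed) of a strip of k safe cells leaves independent strips of sizes max(0, i-2) and max(0, k-i-3). Hence G(k) = mex{ G(max(0,i-2)) XOR G(max(0,k-i-3)) : 0 <= i < k }, with G(0) = 0.
G(1): splits (0,0):0^0=0 -> mex({0}) = 1
G(2): splits (0,0):0^0=0 -> mex({0}) = 1
G(3): splits (0,0):0^0=0 -> mex({0}) = 1
G(4): splits (0,1):0^1=1 (0,0):0^0=0 -> mex({0, 1}) = 2
G(5): splits (0,2):0^1=1 (0,1):0^1=1 (0,0):0^0=0 -> mex({0, 1}) = 2
G(6) = mex({1}) = 0
G(7) = mex({0, 1, 2}) = 3
G(8) = mex({0, 1, 2}) = 3
G(9) = mex({0, 2}) = 1
G(10) = mex({0, 2, 3}) = 1
G(11) = mex({0, 3}) = 1
Therefore G(11) = 1.

1


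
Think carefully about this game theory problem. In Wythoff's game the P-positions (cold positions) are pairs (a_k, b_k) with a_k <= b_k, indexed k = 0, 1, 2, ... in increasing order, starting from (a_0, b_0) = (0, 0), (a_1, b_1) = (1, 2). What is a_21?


By Wythoff's theorem, a_k = floor(k * phi) and b_k = floor(k * phi^2) = a_k + k, where phi = (1 + sqrt(5))/2 is the golden ratio.
phi = (1 + sqrt(5))/2 = 1.618034
k = 21
k * phi = 21 * 1.618034 = 33.978714
a_21 = floor(k * phi) = 33

33


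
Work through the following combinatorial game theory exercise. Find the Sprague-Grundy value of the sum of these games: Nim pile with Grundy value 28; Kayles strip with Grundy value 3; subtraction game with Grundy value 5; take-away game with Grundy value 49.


By the Sprague-Grundy theorem, the Grundy value of a sum of games is the XOR of individual Grundy values.
Nim pile: Grundy value = 28. Running XOR: 0 XOR 28 = 28
Kayles strip: Grundy value = 3. Running XOR: 28 XOR 3 = 31
subtraction game: Grundy value = 5. Running XOR: 31 XOR 5 = 26
take-away game: Grundy value = 49. Running XOR: 26 XOR 49 = 43
The combined Grundy value is 43.

43


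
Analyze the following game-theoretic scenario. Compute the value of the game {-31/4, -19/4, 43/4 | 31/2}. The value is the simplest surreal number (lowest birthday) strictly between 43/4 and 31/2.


Left options: {-31/4, -19/4, 43/4}, max = 43/4
Right options: {31/2}, min = 31/2
All options are numbers and max(Left) < min(Right), so by the simplicity theorem the value is the simplest (earliest-born) number strictly between 43/4 and 31/2.
Integers 11 through 15 all lie strictly between 43/4 and 31/2.
Among integers, the simplest (lowest birthday = smallest |n|; 0 is born on day 0, +-n on day n) is 11.
No non-integer in the interval can be simpler: if x is a non-integer in the interval, then floor(x) or ceil(x) also lies in the interval (the interval contains an integer), and both are proper prefixes of x's sign expansion, i.e. born earlier. So the game value is 11.
Game value = 11

11


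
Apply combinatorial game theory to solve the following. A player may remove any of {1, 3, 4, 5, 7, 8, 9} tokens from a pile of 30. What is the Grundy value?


The subtraction set is S = {1, 3, 4, 5, 7, 8, 9}.
G(k) = mex{ G(k - s) : s in S, s <= k }. We compute iteratively: G(0) = 0.
G(1) = mex({0}) = 1
G(2) = mex({1}) = 0
G(3) = mex({0}) = 1
G(4) = mex({0, 1}) = 2
G(5) = mex({0, 1, 2}) = 3
G(6) = mex({0, 1, 3}) = 2
G(7) = mex({0, 1, 2}) = 3
G(8) = mex({0, 1, 2, 3}) = 4
G(9) = mex({0, 1, 2, 3, 4}) = 5
G(10) = mex({0, 1, 2, 3, 5}) = 4
G(11) = mex({0, 1, 2, 3, 4}) = 5
G(12) = mex({1, 2, 3, 4, 5}) = 0
G(13) = mex({0, 2, 3, 4, 5}) = 1
G(14) = mex({1, 2, 3, 4, 5}) = 0
G(15) = mex({0, 2, 3, 4, 5}) = 1
G(16) = mex({0, 1, 3, 4, 5}) = 2
G(17) = mex({0, 1, 2, 4, 5}) = 3
G(18) = mex({0, 1, 3, 4, 5}) = 2
G(19) = mex({0, 1, 2, 4, 5}) = 3
G(20) = mex({0, 1, 2, 3, 5}) = 4
Observe that G(12)..G(20) = 0, 1, 0, 1, 2, 3, 2, 3, 4 repeats G(0)..G(8) = 0, 1, 0, 1, 2, 3, 2, 3, 4.
For k >= max(S) = 9, G(k) is determined by the previous 9 values G(k-9)..G(k-1); a window of 9 consecutive values has recurred shifted by 12, so by induction G(k + 12) = G(k) for all k >= 0: the sequence is periodic from the start with period 12.
One period: G(0..11) = 0, 1, 0, 1, 2, 3, 2, 3, 4, 5, 4, 5.
30 mod 12 = 6, so G(30) = G(6) = 2.

2


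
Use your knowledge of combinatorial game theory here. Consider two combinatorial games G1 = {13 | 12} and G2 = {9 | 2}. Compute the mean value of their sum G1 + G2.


G1 = {13 | 12}, G2 = {9 | 2}
Each is a switch {a | b} with numbers a > b; its mean value is (a + b)/2, and mean value is additive over game sums: m(G1 + G2) = m(G1) + m(G2).
Mean of G1 = (13 + (12))/2 = 25/2 = 25/2
Mean of G2 = (9 + (2))/2 = 11/2 = 11/2
Mean of G1 + G2 = 25/2 + 11/2 = 18

18


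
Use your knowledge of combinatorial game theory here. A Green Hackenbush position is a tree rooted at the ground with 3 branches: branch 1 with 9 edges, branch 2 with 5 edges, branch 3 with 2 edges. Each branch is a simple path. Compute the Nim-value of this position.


The tree has 3 branches from the ground vertex.
In Green Hackenbush, the Nim-value of a simple path of length k is k.
Branch 1: length 9, Nim-value = 9
Branch 2: length 5, Nim-value = 5
Branch 3: length 2, Nim-value = 2
Total Nim-value = XOR of all branch values:
0 XOR 9 = 9
9 XOR 5 = 12
12 XOR 2 = 14
Nim-value of the tree = 14

14


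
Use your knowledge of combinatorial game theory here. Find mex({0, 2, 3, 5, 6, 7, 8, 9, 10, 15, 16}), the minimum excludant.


Set = {0, 2, 3, 5, 6, 7, 8, 9, 10, 15, 16}
0 is in the set.
1 is NOT in the set. This is the mex.
mex = 1

1


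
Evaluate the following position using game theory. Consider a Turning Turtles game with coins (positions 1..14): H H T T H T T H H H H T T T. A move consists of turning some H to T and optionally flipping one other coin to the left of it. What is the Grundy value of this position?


Coins: H H T T H T T H H H H T T T
Key fact: a single head at position k behaves exactly like a Nim heap of size k (turning it to T and optionally flipping a coin at j < k corresponds to moving the heap from k to j, or to 0), and heads combine as a disjunctive sum (two heads at the same place would cancel, matching j XOR j = 0). So the Nim-value is the XOR of the 1-indexed positions of the heads.
Face-up positions (1-indexed): [1, 2, 5, 8, 9, 10, 11]
XOR 0 with 1: 0 XOR 1 = 1
XOR 1 with 2: 1 XOR 2 = 3
XOR 3 with 5: 3 XOR 5 = 6
XOR 6 with 8: 6 XOR 8 = 14
XOR 14 with 9: 14 XOR 9 = 7
XOR 7 with 10: 7 XOR 10 = 13
XOR 13 with 11: 13 XOR 11 = 6
Nim-value = 6

6


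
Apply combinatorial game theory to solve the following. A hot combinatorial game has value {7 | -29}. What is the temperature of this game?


The game is {7 | -29}, a switch {a | b} with numbers a > b.
Cooling {a | b} by t gives {a - t | b + t}, which stops being hot when a - t = b + t, i.e. at t = (a - b)/2. So the temperature of a switch is (a - b)/2.
Temperature = (Left option - Right option) / 2
= (7 - (-29)) / 2
= 36 / 2
= 18

18


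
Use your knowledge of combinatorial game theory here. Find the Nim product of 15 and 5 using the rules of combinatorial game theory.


Nim multiplication is bilinear over XOR: (u XOR v) * w = (u*w) XOR (v*w).
So we split each operand into its bit components and XOR the pairwise Nim products.
15 = 1 + 2 + 4 + 8 (as XOR of powers of 2).
5 = 1 + 4 (as XOR of powers of 2).
Using the standard Nim-product table on single bits:
  2*2 = 3,   2*4 = 8,   2*8 = 12,
  4*4 = 6,   4*8 = 11,  8*8 = 13,
and  1*x = x (identity), k*l = l*k (commutative).
Pairwise Nim products:
  1 * 1 = 1
  1 * 4 = 4
  2 * 1 = 2
  2 * 4 = 8
  4 * 1 = 4
  4 * 4 = 6
  8 * 1 = 8
  8 * 4 = 11
XOR them: 1 XOR 4 XOR 2 XOR 8 XOR 4 XOR 6 XOR 8 XOR 11 = 14.
Result: 15 * 5 = 14 (in Nim).

14


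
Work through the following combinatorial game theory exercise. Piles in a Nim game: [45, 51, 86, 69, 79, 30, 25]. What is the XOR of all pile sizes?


We need the XOR (exclusive or) of all pile sizes.
After XOR-ing pile 1 (size 45): 0 XOR 45 = 45
After XOR-ing pile 2 (size 51): 45 XOR 51 = 30
After XOR-ing pile 3 (size 86): 30 XOR 86 = 72
After XOR-ing pile 4 (size 69): 72 XOR 69 = 13
After XOR-ing pile 5 (size 79): 13 XOR 79 = 66
After XOR-ing pile 6 (size 30): 66 XOR 30 = 92
After XOR-ing pile 7 (size 25): 92 XOR 25 = 69
The Nim-value of this position is 69.

69


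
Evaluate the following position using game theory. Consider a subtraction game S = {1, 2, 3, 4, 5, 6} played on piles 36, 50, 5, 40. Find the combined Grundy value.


Subtraction set: {1, 2, 3, 4, 5, 6}
For this subtraction set, G(n) = n mod 7 (period = max + 1 = 7).
Pile 1 (size 36): G(36) = 36 mod 7 = 1
Pile 2 (size 50): G(50) = 50 mod 7 = 1
Pile 3 (size 5): G(5) = 5 mod 7 = 5
Pile 4 (size 40): G(40) = 40 mod 7 = 5
Total Grundy value = XOR of all: 1 XOR 1 XOR 5 XOR 5 = 0

0


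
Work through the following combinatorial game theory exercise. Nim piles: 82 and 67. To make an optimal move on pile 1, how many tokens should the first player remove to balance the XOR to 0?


Piles: 82 and 67
Current XOR: 82 XOR 67 = 17 (non-zero, so this is an N-position).
To make the XOR zero, we need to find a move that balances the piles.
For pile 1 (size 82): target = 82 XOR 17 = 67
We reduce pile 1 from 82 to 67.
Tokens removed: 82 - 67 = 15
Verification: 67 XOR 67 = 0

15


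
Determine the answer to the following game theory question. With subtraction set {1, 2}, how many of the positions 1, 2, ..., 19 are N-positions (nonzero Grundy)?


Subtraction set S = {1, 2}, so G(n) = n mod 3.
G(n) = 0 when n is a multiple of 3.
Multiples of 3 in [1, 19]: 6
N-positions (nonzero Grundy) = 19 - 6 = 13

13


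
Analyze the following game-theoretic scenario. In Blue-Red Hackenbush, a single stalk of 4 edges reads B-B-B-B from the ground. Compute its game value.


Edges (from ground): B-B-B-B
By Berlekamp's sign-expansion rule, a Blue-Red Hackenbush stalk has the value of the surreal number whose sign sequence is the edge sequence with B -> + and R -> -.
Sign sequence: ++++
Trace the sign expansion in the surreal number tree, starting from 0:
Edge 1: B (sign +) -> bounds (0, +inf), value = 1
Edge 2: B (sign +) -> bounds (1, +inf), value = 2
Edge 3: B (sign +) -> bounds (2, +inf), value = 3
Edge 4: B (sign +) -> bounds (3, +inf), value = 4
Game value = 4

4


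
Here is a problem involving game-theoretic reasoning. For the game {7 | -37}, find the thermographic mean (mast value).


Game = {7 | -37}, a switch {a | b} with numbers a > b.
Its thermograph has left wall a - t and right wall b + t, which meet at t = (a - b)/2, where both equal (a + b)/2. So the mast (mean value) is at (a + b)/2.
Mean = (7 + (-37))/2 = -30/2 = -15

-15


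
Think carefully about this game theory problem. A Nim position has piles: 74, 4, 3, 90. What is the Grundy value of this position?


We need the XOR (exclusive or) of all pile sizes.
After XOR-ing pile 1 (size 74): 0 XOR 74 = 74
After XOR-ing pile 2 (size 4): 74 XOR 4 = 78
After XOR-ing pile 3 (size 3): 78 XOR 3 = 77
After XOR-ing pile 4 (size 90): 77 XOR 90 = 23
The Nim-value of this position is 23.

23


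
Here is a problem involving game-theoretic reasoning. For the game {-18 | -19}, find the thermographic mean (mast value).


Game = {-18 | -19}, a switch {a | b} with numbers a > b.
Its thermograph has left wall a - t and right wall b + t, which meet at t = (a - b)/2, where both equal (a + b)/2. So the mast (mean value) is at (a + b)/2.
Mean = (-18 + (-19))/2 = -37/2 = -37/2

-37/2


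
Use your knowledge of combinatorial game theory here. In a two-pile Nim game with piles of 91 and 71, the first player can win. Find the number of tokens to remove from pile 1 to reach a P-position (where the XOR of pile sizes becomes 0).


Piles: 91 and 71
Current XOR: 91 XOR 71 = 28 (non-zero, so this is an N-position).
To make the XOR zero, we need to find a move that balances the piles.
For pile 1 (size 91): target = 91 XOR 28 = 71
We reduce pile 1 from 91 to 71.
Tokens removed: 91 - 71 = 20
Verification: 71 XOR 71 = 0

20


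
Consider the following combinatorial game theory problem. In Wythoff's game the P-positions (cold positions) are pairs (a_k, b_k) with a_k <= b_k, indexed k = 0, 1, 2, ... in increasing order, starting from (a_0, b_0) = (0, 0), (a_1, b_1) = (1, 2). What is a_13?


By Wythoff's theorem, a_k = floor(k * phi) and b_k = floor(k * phi^2) = a_k + k, where phi = (1 + sqrt(5))/2 is the golden ratio.
phi = (1 + sqrt(5))/2 = 1.618034
k = 13
k * phi = 13 * 1.618034 = 21.034442
a_13 = floor(k * phi) = 21

21


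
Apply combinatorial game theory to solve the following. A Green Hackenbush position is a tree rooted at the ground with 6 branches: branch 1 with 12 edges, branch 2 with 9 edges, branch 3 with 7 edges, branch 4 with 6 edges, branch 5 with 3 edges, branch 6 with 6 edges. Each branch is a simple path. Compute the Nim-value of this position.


The tree has 6 branches from the ground vertex.
In Green Hackenbush, the Nim-value of a simple path of length k is k.
Branch 1: length 12, Nim-value = 12
Branch 2: length 9, Nim-value = 9
Branch 3: length 7, Nim-value = 7
Branch 4: length 6, Nim-value = 6
Branch 5: length 3, Nim-value = 3
Branch 6: length 6, Nim-value = 6
Total Nim-value = XOR of all branch values:
0 XOR 12 = 12
12 XOR 9 = 5
5 XOR 7 = 2
2 XOR 6 = 4
4 XOR 3 = 7
7 XOR 6 = 1
Nim-value of the tree = 1

1


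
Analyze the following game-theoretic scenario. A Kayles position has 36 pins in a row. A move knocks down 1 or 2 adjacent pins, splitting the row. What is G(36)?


Kayles: a move removes 1 or 2 adjacent pins from a contiguous row.
Removing pins from a row of k leaves two independent rows (a, b) with a + b = k - 1 (one pin) or a + b = k - 2 (two pins); an end removal gives a = 0.
By Sprague-Grundy, G(k) = mex{ G(a) XOR G(b) } over all these splits. G(0) = 0.
G(1): splits (0,0):0^0=0 -> mex({0}) = 1
G(2): splits (0,1):0^1=1 (0,0):0^0=0 -> mex({0, 1}) = 2
G(3): splits (0,2):0^2=2 (1,1):1^1=0 (0,1):0^1=1 -> mex({0, 1, 2}) = 3
G(4): splits (0,3):0^3=3 (1,2):1^2=3 (0,2):0^2=2 (1,1):1^1=0 -> mex({0, 2, 3}) = 1
G(5): splits (0,4):0^1=1 (1,3):1^3=2 (2,2):2^2=0 (0,3):0^3=3 (1,2):1^2=3 -> mex({0, 1, 2, 3}) = 4
G(6) = mex({0, 1, 2, 4}) = 3
G(7) = mex({0, 1, 3, 4, 5}) = 2
G(8) = mex({0, 2, 3, 5, 6}) = 1
G(9) = mex({0, 1, 2, 3, 6, 7}) = 4
G(10) = mex({0, 1, 3, 4, 5, 7}) = 2
G(11) = mex({0, 1, 2, 3, 4, 5}) = 6
G(12) = mex({0, 1, 2, 3, 5, 6, 7}) = 4
G(13) = mex({0, 2, 3, 4, 6, 7}) = 1
G(14) = mex({0, 1, 4, 5, 6, 7}) = 2
G(15) = mex({0, 1, 2, 3, 4, 5, 6}) = 7
G(16) = mex({0, 2, 3, 5, 6, 7}) = 1
G(17) = mex({0, 1, 2, 3, 5, 6, 7}) = 4
G(18) = mex({0, 1, 2, 4, 5, 6}) = 3
G(19) = mex({0, 1, 3, 4, 5, 7}) = 2
G(20) = mex({0, 2, 3, 4, 5, 6, 7}) = 1
G(21) = mex({0, 1, 2, 3, 5, 6, 7}) = 4
G(22) = mex({0, 1, 2, 3, 4, 5, 7}) = 6
G(23) = mex({0, 1, 2, 3, 4, 5, 6}) = 7
G(24) = mex({0, 1, 2, 3, 5, 6, 7}) = 4
G(25) = mex({0, 2, 3, 4, 6, 7}) = 1
G(26) = mex({0, 1, 3, 4, 5, 6, 7}) = 2
G(27) = mex({0, 1, 2, 3, 4, 5, 6, 7}) = 8
G(28) = mex({0, 1, 2, 3, 4, 6, 7, 8}) = 5
G(29) = mex({0, 1, 2, 3, 5, 6, 7, 8, 9}) = 4
G(30) = mex({0, 1, 2, 3, 4, 5, 6, 9, 10}) = 7
G(31) = mex({0, 1, 3, 4, 5, 7, 10, 11}) = 2
G(32) = mex({0, 2, 3, 4, 5, 6, 7, 9, 11}) = 1
G(33) = mex({0, 1, 2, 3, 4, 5, 6, 7, 9, 12}) = 8
G(34) = mex({0, 1, 2, 3, 4, 5, 7, 8, 11, 12}) = 6
G(35) = mex({0, 1, 2, 3, 4, 5, 6, 8, 9, 10, 11}) = 7
G(36) = mex({0, 1, 2, 3, 5, 6, 7, 9, 10}) = 4
Therefore G(36) = 4.

4


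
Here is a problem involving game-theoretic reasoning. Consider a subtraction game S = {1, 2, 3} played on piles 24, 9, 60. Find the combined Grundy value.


Subtraction set: {1, 2, 3}
For this subtraction set, G(n) = n mod 4 (period = max + 1 = 4).
Pile 1 (size 24): G(24) = 24 mod 4 = 0
Pile 2 (size 9): G(9) = 9 mod 4 = 1
Pile 3 (size 60): G(60) = 60 mod 4 = 0
Total Grundy value = XOR of all: 0 XOR 1 XOR 0 = 1

1


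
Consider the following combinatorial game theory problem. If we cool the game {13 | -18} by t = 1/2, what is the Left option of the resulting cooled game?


Original game: {13 | -18} (a switch {a | b} with a > b).
Cooling by t (for t below the temperature (a - b)/2 = 31/2) taxes each move by t: {a | b} cooled by t is {a - t | b + t}.
Cooling amount: t = 1/2
Cooled Left option: 13 - 1/2 = 25/2
Cooled Right option: -18 + 1/2 = -35/2
Cooled game: {25/2 | -35/2}
Left option = 25/2

25/2


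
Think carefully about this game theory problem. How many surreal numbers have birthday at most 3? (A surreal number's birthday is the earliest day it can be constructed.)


Day 0: {|} = 0 is born. Count = 1.
Day n: the number of surreal numbers born by day n is 2^(n+1) - 1.
By day 0: 2^1 - 1 = 1
By day 1: 2^2 - 1 = 3
By day 2: 2^3 - 1 = 7
By day 3: 2^4 - 1 = 15
By day 3: 15 surreal numbers.

15


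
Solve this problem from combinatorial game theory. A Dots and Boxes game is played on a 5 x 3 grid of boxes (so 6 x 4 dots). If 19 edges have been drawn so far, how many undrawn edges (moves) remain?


Grid: 5 x 3 boxes, i.e. 6 rows and 4 columns of dots.
Horizontal edges: (rows + 1) * cols = 6 * 3 = 18
Vertical edges: rows * (cols + 1) = 5 * 4 = 20
Total edges: 18 + 20 = 38
Edges drawn: 19
Remaining: 38 - 19 = 19

19


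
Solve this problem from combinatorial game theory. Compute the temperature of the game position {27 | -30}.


The game is {27 | -30}, a switch {a | b} with numbers a > b.
Cooling {a | b} by t gives {a - t | b + t}, which stops being hot when a - t = b + t, i.e. at t = (a - b)/2. So the temperature of a switch is (a - b)/2.
Temperature = (Left option - Right option) / 2
= (27 - (-30)) / 2
= 57 / 2
= 57/2

57/2


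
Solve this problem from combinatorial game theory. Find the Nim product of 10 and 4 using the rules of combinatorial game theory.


Nim multiplication is bilinear over XOR: (u XOR v) * w = (u*w) XOR (v*w).
So we split each operand into its bit components and XOR the pairwise Nim products.
10 = 2 + 8 (as XOR of powers of 2).
4 = 4 (as XOR of powers of 2).
Using the standard Nim-product table on single bits:
  2*2 = 3,   2*4 = 8,   2*8 = 12,
  4*4 = 6,   4*8 = 11,  8*8 = 13,
and  1*x = x (identity), k*l = l*k (commutative).
Pairwise Nim products:
  2 * 4 = 8
  8 * 4 = 11
XOR them: 8 XOR 11 = 3.
Result: 10 * 4 = 3 (in Nim).

3


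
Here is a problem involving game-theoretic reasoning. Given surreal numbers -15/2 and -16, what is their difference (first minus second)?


x = -15/2, y = -16
Converting to common denominator: 2
x = -15/2, y = -32/2
x - y = -15/2 - -16 = 17/2

17/2


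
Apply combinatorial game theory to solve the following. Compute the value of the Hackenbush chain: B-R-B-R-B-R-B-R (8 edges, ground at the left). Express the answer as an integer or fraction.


Edges (from ground): B-R-B-R-B-R-B-R
By Berlekamp's sign-expansion rule, a Blue-Red Hackenbush stalk has the value of the surreal number whose sign sequence is the edge sequence with B -> + and R -> -.
Sign sequence: +-+-+-+-
Trace the sign expansion in the surreal number tree, starting from 0:
Edge 1: B (sign +) -> bounds (0, +inf), value = 1
Edge 2: R (sign -) -> bounds (0, 1), value = 1/2
Edge 3: B (sign +) -> bounds (1/2, 1), value = 3/4
Edge 4: R (sign -) -> bounds (1/2, 3/4), value = 5/8
Edge 5: B (sign +) -> bounds (5/8, 3/4), value = 11/16
Edge 6: R (sign -) -> bounds (5/8, 11/16), value = 21/32
Edge 7: B (sign +) -> bounds (21/32, 11/16), value = 43/64
Edge 8: R (sign -) -> bounds (21/32, 43/64), value = 85/128
Game value = 85/128

85/128


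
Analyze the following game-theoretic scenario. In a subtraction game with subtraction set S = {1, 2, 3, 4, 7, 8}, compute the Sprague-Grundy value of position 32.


The subtraction set is S = {1, 2, 3, 4, 7, 8}.
G(k) = mex{ G(k - s) : s in S, s <= k }. We compute iteratively: G(0) = 0.
G(1) = mex({0}) = 1
G(2) = mex({0, 1}) = 2
G(3) = mex({0, 1, 2}) = 3
G(4) = mex({0, 1, 2, 3}) = 4
G(5) = mex({1, 2, 3, 4}) = 0
G(6) = mex({0, 2, 3, 4}) = 1
G(7) = mex({0, 1, 3, 4}) = 2
G(8) = mex({0, 1, 2, 4}) = 3
G(9) = mex({0, 1, 2, 3}) = 4
G(10) = mex({1, 2, 3, 4}) = 0
G(11) = mex({0, 2, 3, 4}) = 1
G(12) = mex({0, 1, 3, 4}) = 2
Observe that G(5)..G(12) = 0, 1, 2, 3, 4, 0, 1, 2 repeats G(0)..G(7) = 0, 1, 2, 3, 4, 0, 1, 2.
For k >= max(S) = 8, G(k) is determined by the previous 8 values G(k-8)..G(k-1); a window of 8 consecutive values has recurred shifted by 5, so by induction G(k + 5) = G(k) for all k >= 0: the sequence is periodic from the start with period 5.
One period: G(0..4) = 0, 1, 2, 3, 4.
32 mod 5 = 2, so G(32) = G(2) = 2.

2


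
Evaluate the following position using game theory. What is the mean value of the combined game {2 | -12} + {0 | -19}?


G1 = {2 | -12}, G2 = {0 | -19}
Each is a switch {a | b} with numbers a > b; its mean value is (a + b)/2, and mean value is additive over game sums: m(G1 + G2) = m(G1) + m(G2).
Mean of G1 = (2 + (-12))/2 = -10/2 = -5
Mean of G2 = (0 + (-19))/2 = -19/2 = -19/2
Mean of G1 + G2 = -5 + -19/2 = -29/2

-29/2


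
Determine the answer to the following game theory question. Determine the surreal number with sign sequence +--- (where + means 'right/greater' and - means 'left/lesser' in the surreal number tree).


Sign expansion: +---
Rule: track bounds (lo, hi), initially (-inf, +inf). On '+', the current value becomes lo and we move to the simplest number in (value, hi): value + 1 if hi = +inf, otherwise the midpoint (value + hi)/2. On '-', the current value becomes hi and we move to value - 1 if lo = -inf, otherwise the midpoint (lo + value)/2.
Start at 0.
Step 1: sign = +, move right. Bounds: (0, +inf). Value = 1
Step 2: sign = -, move left. Bounds: (0, 1). Value = 1/2
Step 3: sign = -, move left. Bounds: (0, 1/2). Value = 1/4
Step 4: sign = -, move left. Bounds: (0, 1/4). Value = 1/8
The surreal number with sign expansion +--- is 1/8.

1/8


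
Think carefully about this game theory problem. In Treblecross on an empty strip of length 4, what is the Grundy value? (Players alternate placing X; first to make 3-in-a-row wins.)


Treblecross: place X on empty cells; 3-in-a-row wins.
Playing within two cells of an existing X lets the opponent win at once, so sensible play treats the cells i-2..i+2 around each X as dead. The player left with no safe cell loses, so this is a normal-play take-away game on strips of safe cells.
Placing X at cell i (0-indexed) of a strip of k safe cells leaves independent strips of sizes max(0, i-2) and max(0, k-i-3). Hence G(k) = mex{ G(max(0,i-2)) XOR G(max(0,k-i-3)) : 0 <= i < k }, with G(0) = 0.
G(1): splits (0,0):0^0=0 -> mex({0}) = 1
G(2): splits (0,0):0^0=0 -> mex({0}) = 1
G(3): splits (0,0):0^0=0 -> mex({0}) = 1
G(4): splits (0,1):0^1=1 (0,0):0^0=0 -> mex({0, 1}) = 2
Therefore G(4) = 2.

2


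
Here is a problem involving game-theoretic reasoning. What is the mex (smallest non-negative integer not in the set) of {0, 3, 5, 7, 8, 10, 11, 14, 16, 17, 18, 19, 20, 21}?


Set = {0, 3, 5, 7, 8, 10, 11, 14, 16, 17, 18, 19, 20, 21}
0 is in the set.
1 is NOT in the set. This is the mex.
mex = 1

1


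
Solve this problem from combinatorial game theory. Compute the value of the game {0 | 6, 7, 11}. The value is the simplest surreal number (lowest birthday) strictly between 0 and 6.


Left options: {0}, max = 0
Right options: {6, 7, 11}, min = 6
All options are numbers and max(Left) < min(Right), so by the simplicity theorem the value is the simplest (earliest-born) number strictly between 0 and 6.
Integers 1 through 5 all lie strictly between 0 and 6.
Among integers, the simplest (lowest birthday = smallest |n|; 0 is born on day 0, +-n on day n) is 1.
No non-integer in the interval can be simpler: if x is a non-integer in the interval, then floor(x) or ceil(x) also lies in the interval (the interval contains an integer), and both are proper prefixes of x's sign expansion, i.e. born earlier. So the game value is 1.
Game value = 1

1


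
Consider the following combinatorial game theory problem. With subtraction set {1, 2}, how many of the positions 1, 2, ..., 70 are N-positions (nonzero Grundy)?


Subtraction set S = {1, 2}, so G(n) = n mod 3.
G(n) = 0 when n is a multiple of 3.
Multiples of 3 in [1, 70]: 23
N-positions (nonzero Grundy) = 70 - 23 = 47

47


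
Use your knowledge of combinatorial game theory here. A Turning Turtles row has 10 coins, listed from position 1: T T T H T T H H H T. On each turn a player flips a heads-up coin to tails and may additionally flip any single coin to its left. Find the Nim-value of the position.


Coins: T T T H T T H H H T
Key fact: a single head at position k behaves exactly like a Nim heap of size k (turning it to T and optionally flipping a coin at j < k corresponds to moving the heap from k to j, or to 0), and heads combine as a disjunctive sum (two heads at the same place would cancel, matching j XOR j = 0). So the Nim-value is the XOR of the 1-indexed positions of the heads.
Face-up positions (1-indexed): [4, 7, 8, 9]
XOR 0 with 4: 0 XOR 4 = 4
XOR 4 with 7: 4 XOR 7 = 3
XOR 3 with 8: 3 XOR 8 = 11
XOR 11 with 9: 11 XOR 9 = 2
Nim-value = 2

2


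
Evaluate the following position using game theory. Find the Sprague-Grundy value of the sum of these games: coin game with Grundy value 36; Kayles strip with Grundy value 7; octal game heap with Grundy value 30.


By the Sprague-Grundy theorem, the Grundy value of a sum of games is the XOR of individual Grundy values.
coin game: Grundy value = 36. Running XOR: 0 XOR 36 = 36
Kayles strip: Grundy value = 7. Running XOR: 36 XOR 7 = 35
octal game heap: Grundy value = 30. Running XOR: 35 XOR 30 = 61
The combined Grundy value is 61.

61


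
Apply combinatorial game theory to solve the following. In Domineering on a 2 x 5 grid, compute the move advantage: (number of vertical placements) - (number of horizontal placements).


Board is 2 x 5 (rows x cols).
Left (vertical) placements: (rows-1) * cols = 1 * 5 = 5
Right (horizontal) placements: rows * (cols-1) = 2 * 4 = 8
Advantage = Left - Right = 5 - 8 = -3

-3


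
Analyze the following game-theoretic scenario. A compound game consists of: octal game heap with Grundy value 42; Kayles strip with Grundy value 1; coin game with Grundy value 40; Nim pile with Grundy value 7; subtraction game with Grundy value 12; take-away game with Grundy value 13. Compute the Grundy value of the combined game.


By the Sprague-Grundy theorem, the Grundy value of a sum of games is the XOR of individual Grundy values.
octal game heap: Grundy value = 42. Running XOR: 0 XOR 42 = 42
Kayles strip: Grundy value = 1. Running XOR: 42 XOR 1 = 43
coin game: Grundy value = 40. Running XOR: 43 XOR 40 = 3
Nim pile: Grundy value = 7. Running XOR: 3 XOR 7 = 4
subtraction game: Grundy value = 12. Running XOR: 4 XOR 12 = 8
take-away game: Grundy value = 13. Running XOR: 8 XOR 13 = 5
The combined Grundy value is 5.

5


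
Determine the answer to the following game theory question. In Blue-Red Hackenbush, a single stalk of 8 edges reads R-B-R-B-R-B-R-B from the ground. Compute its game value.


Edges (from ground): R-B-R-B-R-B-R-B
By Berlekamp's sign-expansion rule, a Blue-Red Hackenbush stalk has the value of the surreal number whose sign sequence is the edge sequence with B -> + and R -> -.
Sign sequence: -+-+-+-+
Trace the sign expansion in the surreal number tree, starting from 0:
Edge 1: R (sign -) -> bounds (-inf, 0), value = -1
Edge 2: B (sign +) -> bounds (-1, 0), value = -1/2
Edge 3: R (sign -) -> bounds (-1, -1/2), value = -3/4
Edge 4: B (sign +) -> bounds (-3/4, -1/2), value = -5/8
Edge 5: R (sign -) -> bounds (-3/4, -5/8), value = -11/16
Edge 6: B (sign +) -> bounds (-11/16, -5/8), value = -21/32
Edge 7: R (sign -) -> bounds (-11/16, -21/32), value = -43/64
Edge 8: B (sign +) -> bounds (-43/64, -21/32), value = -85/128
Game value = -85/128

-85/128


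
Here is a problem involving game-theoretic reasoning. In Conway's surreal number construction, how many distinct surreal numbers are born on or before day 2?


Day 0: {|} = 0 is born. Count = 1.
Day n: the number of surreal numbers born by day n is 2^(n+1) - 1.
By day 0: 2^1 - 1 = 1
By day 1: 2^2 - 1 = 3
By day 2: 2^3 - 1 = 7
By day 2: 7 surreal numbers.

7


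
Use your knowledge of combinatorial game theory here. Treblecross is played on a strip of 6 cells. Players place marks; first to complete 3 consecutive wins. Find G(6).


Treblecross: place X on empty cells; 3-in-a-row wins.
Playing within two cells of an existing X lets the opponent win at once, so sensible play treats the cells i-2..i+2 around each X as dead. The player left with no safe cell loses, so this is a normal-play take-away game on strips of safe cells.
Placing X at cell i (0-indexed) of a strip of k safe cells leaves independent strips of sizes max(0, i-2) and max(0, k-i-3). Hence G(k) = mex{ G(max(0,i-2)) XOR G(max(0,k-i-3)) : 0 <= i < k }, with G(0) = 0.
G(1): splits (0,0):0^0=0 -> mex({0}) = 1
G(2): splits (0,0):0^0=0 -> mex({0}) = 1
G(3): splits (0,0):0^0=0 -> mex({0}) = 1
G(4): splits (0,1):0^1=1 (0,0):0^0=0 -> mex({0, 1}) = 2
G(5): splits (0,2):0^1=1 (0,1):0^1=1 (0,0):0^0=0 -> mex({0, 1}) = 2
G(6) = mex({1}) = 0
Therefore G(6) = 0.

0


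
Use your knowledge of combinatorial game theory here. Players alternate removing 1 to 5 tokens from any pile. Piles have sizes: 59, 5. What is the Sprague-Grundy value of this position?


Subtraction set: {1, 2, 3, 4, 5}
For this subtraction set, G(n) = n mod 6 (period = max + 1 = 6).
Pile 1 (size 59): G(59) = 59 mod 6 = 5
Pile 2 (size 5): G(5) = 5 mod 6 = 5
Total Grundy value = XOR of all: 5 XOR 5 = 0

0


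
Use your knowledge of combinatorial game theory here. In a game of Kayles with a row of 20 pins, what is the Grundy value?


Kayles: a move removes 1 or 2 adjacent pins from a contiguous row.
Removing pins from a row of k leaves two independent rows (a, b) with a + b = k - 1 (one pin) or a + b = k - 2 (two pins); an end removal gives a = 0.
By Sprague-Grundy, G(k) = mex{ G(a) XOR G(b) } over all these splits. G(0) = 0.
G(1): splits (0,0):0^0=0 -> mex({0}) = 1
G(2): splits (0,1):0^1=1 (0,0):0^0=0 -> mex({0, 1}) = 2
G(3): splits (0,2):0^2=2 (1,1):1^1=0 (0,1):0^1=1 -> mex({0, 1, 2}) = 3
G(4): splits (0,3):0^3=3 (1,2):1^2=3 (0,2):0^2=2 (1,1):1^1=0 -> mex({0, 2, 3}) = 1
G(5): splits (0,4):0^1=1 (1,3):1^3=2 (2,2):2^2=0 (0,3):0^3=3 (1,2):1^2=3 -> mex({0, 1, 2, 3}) = 4
G(6) = mex({0, 1, 2, 4}) = 3
G(7) = mex({0, 1, 3, 4, 5}) = 2
G(8) = mex({0, 2, 3, 5, 6}) = 1
G(9) = mex({0, 1, 2, 3, 6, 7}) = 4
G(10) = mex({0, 1, 3, 4, 5, 7}) = 2
G(11) = mex({0, 1, 2, 3, 4, 5}) = 6
G(12) = mex({0, 1, 2, 3, 5, 6, 7}) = 4
G(13) = mex({0, 2, 3, 4, 6, 7}) = 1
G(14) = mex({0, 1, 4, 5, 6, 7}) = 2
G(15) = mex({0, 1, 2, 3, 4, 5, 6}) = 7
G(16) = mex({0, 2, 3, 5, 6, 7}) = 1
G(17) = mex({0, 1, 2, 3, 5, 6, 7}) = 4
G(18) = mex({0, 1, 2, 4, 5, 6}) = 3
G(19) = mex({0, 1, 3, 4, 5, 7}) = 2
G(20) = mex({0, 2, 3, 4, 5, 6, 7}) = 1
Therefore G(20) = 1.

1
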